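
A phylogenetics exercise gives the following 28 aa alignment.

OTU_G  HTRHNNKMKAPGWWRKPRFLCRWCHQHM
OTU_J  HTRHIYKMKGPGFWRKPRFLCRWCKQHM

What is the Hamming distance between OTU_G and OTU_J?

The sequences differ at positions 5 (N/I), 6 (N/Y), 10 (A/G), 13 (W/F), 25 (H/K).
That gives 5 mismatches out of 28 aligned sites, so the Hamming distance is 5.

5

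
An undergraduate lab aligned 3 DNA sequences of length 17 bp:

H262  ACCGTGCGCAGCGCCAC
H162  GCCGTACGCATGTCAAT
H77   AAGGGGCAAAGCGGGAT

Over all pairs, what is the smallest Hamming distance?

7

Pairwise Hamming distances:
  H262 vs H162: 7
  H262 vs H77: 8
  H162 vs H77: 12
The smallest is 7, between H262 and H162.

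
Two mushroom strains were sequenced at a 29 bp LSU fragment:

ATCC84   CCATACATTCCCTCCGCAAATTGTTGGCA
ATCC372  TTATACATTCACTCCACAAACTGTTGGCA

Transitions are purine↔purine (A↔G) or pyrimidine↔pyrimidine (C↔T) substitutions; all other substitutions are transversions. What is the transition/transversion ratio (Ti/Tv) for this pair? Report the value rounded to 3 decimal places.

The sequences differ at positions 1 (C/T, transition), 2 (C/T, transition), 11 (C/A, transversion), 16 (G/A, transition), 21 (T/C, transition).
Of the 5 differences, 4 transitions and 1 transversion, so Ti/Tv = 4/1 = 4.000.

4.000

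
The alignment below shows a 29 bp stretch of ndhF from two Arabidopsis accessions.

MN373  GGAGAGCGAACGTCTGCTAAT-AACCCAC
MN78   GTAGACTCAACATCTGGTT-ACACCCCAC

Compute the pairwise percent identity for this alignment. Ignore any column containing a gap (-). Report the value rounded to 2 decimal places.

Excluding the 2 gap columns leaves 27 comparable sites.
The sequences differ at positions 2 (G/T), 6 (G/C), 7 (C/T), 8 (G/C), 12 (G/A), 17 (C/G), 19 (A/T), 21 (T/A), 24 (A/C).
18 of the 27 comparable sites match, so the percent identity is 18/27 × 100 = 66.67%.

66.67%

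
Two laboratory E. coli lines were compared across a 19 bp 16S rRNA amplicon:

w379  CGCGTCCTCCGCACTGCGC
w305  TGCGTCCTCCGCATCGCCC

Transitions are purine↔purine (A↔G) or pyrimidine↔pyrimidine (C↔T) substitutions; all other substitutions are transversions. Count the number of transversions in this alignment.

Mismatches occur at site 1 (C→T, transition), site 14 (C→T, transition), site 15 (T→C, transition), site 18 (G→C, transversion).
Of the 4 differences, 3 transitions and 1 transversion, so the answer is 1.

1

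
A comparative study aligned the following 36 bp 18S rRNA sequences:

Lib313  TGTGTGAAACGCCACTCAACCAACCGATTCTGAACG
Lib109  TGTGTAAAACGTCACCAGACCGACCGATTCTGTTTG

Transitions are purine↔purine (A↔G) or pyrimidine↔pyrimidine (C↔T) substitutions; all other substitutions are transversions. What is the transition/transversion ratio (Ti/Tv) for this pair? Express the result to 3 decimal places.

Mismatches occur at site 6 (G/A, transition), site 12 (C/T, transition), site 16 (T/C, transition), site 17 (C/A, transversion), site 18 (A/G, transition), site 22 (A/G, transition), site 33 (A/T, transversion), site 34 (A/T, transversion), site 35 (C/T, transition).
Of the 9 differences, 6 transitions and 3 transversions, so Ti/Tv = 6/3 = 2.000.

2.000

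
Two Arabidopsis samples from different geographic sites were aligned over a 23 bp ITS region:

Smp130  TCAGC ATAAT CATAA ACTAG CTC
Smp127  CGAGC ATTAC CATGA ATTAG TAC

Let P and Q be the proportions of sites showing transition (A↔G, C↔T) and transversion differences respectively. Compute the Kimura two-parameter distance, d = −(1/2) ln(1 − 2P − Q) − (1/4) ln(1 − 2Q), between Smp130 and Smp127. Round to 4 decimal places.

0.4920

Differing sites — 1:T/C (Ti); 2:C/G (Tv); 8:A/T (Tv); 10:T/C (Ti); 14:A/G (Ti); 17:C/T (Ti); 21:C/T (Ti); 22:T/A (Tv).
Of the 8 differences, 5 transitions and 3 transversions over 23 sites: P = 5/23 = 0.217391, Q = 3/23 = 0.130435.
d = −0.5·ln(0.434783) − 0.25·ln(0.739130) = −0.5·(-0.832908) − 0.25·(-0.302281) = 0.4920.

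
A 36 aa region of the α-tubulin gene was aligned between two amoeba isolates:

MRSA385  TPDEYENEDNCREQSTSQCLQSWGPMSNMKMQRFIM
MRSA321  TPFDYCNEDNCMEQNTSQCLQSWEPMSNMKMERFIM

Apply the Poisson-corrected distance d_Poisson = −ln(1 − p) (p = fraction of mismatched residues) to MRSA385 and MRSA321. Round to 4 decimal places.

0.2162

Differing sites — 3:D/F; 4:E/D; 6:E/C; 12:R/M; 15:S/N; 24:G/E; 32:Q/E.
p = 7/36 = 0.194444.
d = −ln(1 − 0.194444) = −ln(0.805556) = 0.2162.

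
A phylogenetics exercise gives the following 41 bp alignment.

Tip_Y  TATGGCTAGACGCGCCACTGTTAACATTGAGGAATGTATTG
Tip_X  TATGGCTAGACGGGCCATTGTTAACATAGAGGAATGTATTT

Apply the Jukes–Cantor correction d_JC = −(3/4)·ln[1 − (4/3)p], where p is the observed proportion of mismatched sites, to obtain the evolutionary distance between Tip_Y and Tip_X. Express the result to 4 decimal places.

Mismatches occur at site 13 (C/G), site 18 (C/T), site 28 (T/A), site 41 (G/T).
p = 4/41 = 0.097561.
d = −0.75 · ln(1 − (4/3)·0.097561) = −0.75 · ln(0.869919) = −0.75 · (-0.139355) = 0.1045.

0.1045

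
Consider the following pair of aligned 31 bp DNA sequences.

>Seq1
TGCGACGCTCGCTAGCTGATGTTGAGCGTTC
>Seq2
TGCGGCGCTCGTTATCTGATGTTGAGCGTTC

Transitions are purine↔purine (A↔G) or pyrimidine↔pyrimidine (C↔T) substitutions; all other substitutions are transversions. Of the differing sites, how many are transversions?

Differing sites — 5:A/G (Ti); 12:C/T (Ti); 15:G/T (Tv).
Of the 3 differences, 2 transitions and 1 transversion, so the answer is 1.

1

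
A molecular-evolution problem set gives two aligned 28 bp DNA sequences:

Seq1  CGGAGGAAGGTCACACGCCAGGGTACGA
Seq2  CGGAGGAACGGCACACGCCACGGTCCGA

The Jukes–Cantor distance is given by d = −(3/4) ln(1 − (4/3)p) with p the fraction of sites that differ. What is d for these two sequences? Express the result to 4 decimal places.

The sequences differ at positions 9 (G/C), 11 (T/G), 21 (G/C), 25 (A/C).
p = 4/28 = 0.142857.
d = −0.75 · ln(1 − (4/3)·0.142857) = −0.75 · ln(0.809524) = −0.75 · (-0.211309) = 0.1585.

0.1585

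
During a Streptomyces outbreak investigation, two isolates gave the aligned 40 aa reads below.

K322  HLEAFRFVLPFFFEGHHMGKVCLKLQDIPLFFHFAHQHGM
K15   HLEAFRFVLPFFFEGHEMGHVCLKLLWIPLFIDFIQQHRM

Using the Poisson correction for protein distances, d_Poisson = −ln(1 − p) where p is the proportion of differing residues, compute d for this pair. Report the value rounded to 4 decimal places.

Mismatches occur at site 17 (H/E), site 20 (K/H), site 26 (Q/L), site 27 (D/W), site 32 (F/I), site 33 (H/D), site 35 (A/I), site 36 (H/Q), site 39 (G/R).
p = 9/40 = 0.225000.
d = −ln(1 − 0.225000) = −ln(0.775000) = 0.2549.

0.2549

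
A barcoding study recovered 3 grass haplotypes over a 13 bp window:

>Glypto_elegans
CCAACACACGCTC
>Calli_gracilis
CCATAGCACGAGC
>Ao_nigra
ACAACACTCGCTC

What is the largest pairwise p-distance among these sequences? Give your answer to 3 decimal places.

0.538

Pairwise Hamming distances:
  Glypto_elegans vs Calli_gracilis: 5
  Glypto_elegans vs Ao_nigra: 2
  Calli_gracilis vs Ao_nigra: 7
The largest is 7 mismatches, between Calli_gracilis and Ao_nigra; p = 7/13 = 0.538.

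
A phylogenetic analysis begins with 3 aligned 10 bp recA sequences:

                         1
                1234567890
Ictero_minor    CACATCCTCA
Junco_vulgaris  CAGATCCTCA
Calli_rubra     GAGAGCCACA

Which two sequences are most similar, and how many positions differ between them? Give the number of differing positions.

1

Pairwise Hamming distances:
  Ictero_minor vs Junco_vulgaris: 1
  Ictero_minor vs Calli_rubra: 4
  Junco_vulgaris vs Calli_rubra: 3
The smallest is 1, between Ictero_minor and Junco_vulgaris.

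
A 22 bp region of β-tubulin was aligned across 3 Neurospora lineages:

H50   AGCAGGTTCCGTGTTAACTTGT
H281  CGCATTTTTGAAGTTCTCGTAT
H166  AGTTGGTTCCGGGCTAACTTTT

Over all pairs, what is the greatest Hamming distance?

14

Pairwise Hamming distances:
  H50 vs H281: 11
  H50 vs H166: 5
  H281 vs H166: 14
The largest is 14, between H281 and H166.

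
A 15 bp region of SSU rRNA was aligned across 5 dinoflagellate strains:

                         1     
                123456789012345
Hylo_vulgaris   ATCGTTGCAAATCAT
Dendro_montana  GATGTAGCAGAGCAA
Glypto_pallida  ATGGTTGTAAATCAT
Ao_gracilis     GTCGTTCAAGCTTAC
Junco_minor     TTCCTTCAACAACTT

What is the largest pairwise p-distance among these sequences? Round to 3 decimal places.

0.733

Pairwise Hamming distances:
  Hylo_vulgaris vs Dendro_montana: 7
  Hylo_vulgaris vs Glypto_pallida: 2
  Hylo_vulgaris vs Ao_gracilis: 7
  Hylo_vulgaris vs Junco_minor: 7
  Dendro_montana vs Glypto_pallida: 8
  Dendro_montana vs Ao_gracilis: 9
  Dendro_montana vs Junco_minor: 11
  Glypto_pallida vs Ao_gracilis: 8
  Glypto_pallida vs Junco_minor: 8
  Ao_gracilis vs Junco_minor: 8
The largest is 11 mismatches, between Dendro_montana and Junco_minor; p = 11/15 = 0.733.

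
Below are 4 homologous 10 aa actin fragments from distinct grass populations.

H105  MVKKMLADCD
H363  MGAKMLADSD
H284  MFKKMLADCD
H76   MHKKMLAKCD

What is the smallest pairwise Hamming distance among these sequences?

1

Pairwise Hamming distances:
  H105 vs H363: 3
  H105 vs H284: 1
  H105 vs H76: 2
  H363 vs H284: 3
  H363 vs H76: 4
  H284 vs H76: 2
The smallest is 1, between H105 and H284.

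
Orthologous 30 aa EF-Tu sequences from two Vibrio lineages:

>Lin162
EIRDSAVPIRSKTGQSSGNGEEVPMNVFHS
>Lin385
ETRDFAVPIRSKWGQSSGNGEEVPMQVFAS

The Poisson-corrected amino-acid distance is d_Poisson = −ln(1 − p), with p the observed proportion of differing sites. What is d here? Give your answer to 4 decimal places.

Differing sites — 2:I/T; 5:S/F; 13:T/W; 26:N/Q; 29:H/A.
p = 5/30 = 0.166667.
d = −ln(1 − 0.166667) = −ln(0.833333) = 0.1823.

0.1823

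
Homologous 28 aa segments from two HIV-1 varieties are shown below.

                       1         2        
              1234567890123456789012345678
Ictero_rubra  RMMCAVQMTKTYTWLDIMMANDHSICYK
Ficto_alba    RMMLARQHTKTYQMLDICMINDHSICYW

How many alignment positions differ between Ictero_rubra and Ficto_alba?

The sequences differ at positions 4 (C/L), 6 (V/R), 8 (M/H), 13 (T/Q), 14 (W/M), 18 (M/C), 20 (A/I), 28 (K/W).
That gives 8 mismatches out of 28 aligned sites, so the Hamming distance is 8.

8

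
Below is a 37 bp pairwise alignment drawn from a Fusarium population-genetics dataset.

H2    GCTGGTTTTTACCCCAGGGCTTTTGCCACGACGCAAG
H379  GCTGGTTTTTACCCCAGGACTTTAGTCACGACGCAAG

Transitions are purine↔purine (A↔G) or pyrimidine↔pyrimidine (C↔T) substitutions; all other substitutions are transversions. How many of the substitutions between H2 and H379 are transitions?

2

The sequences differ at positions 19 (G/A, transition), 24 (T/A, transversion), 26 (C/T, transition).
Of the 3 differences, 2 transitions and 1 transversion, so the answer is 2.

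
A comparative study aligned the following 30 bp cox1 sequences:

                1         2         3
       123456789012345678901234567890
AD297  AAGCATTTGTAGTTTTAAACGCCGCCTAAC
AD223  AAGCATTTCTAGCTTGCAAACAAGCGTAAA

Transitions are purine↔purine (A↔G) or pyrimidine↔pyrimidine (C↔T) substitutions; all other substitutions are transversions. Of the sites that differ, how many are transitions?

Differing sites — 9:G/C (Tv); 13:T/C (Ti); 16:T/G (Tv); 17:A/C (Tv); 20:C/A (Tv); 21:G/C (Tv); 22:C/A (Tv); 23:C/A (Tv); 26:C/G (Tv); 30:C/A (Tv).
Of the 10 differences, 1 transition and 9 transversions, so the answer is 1.

1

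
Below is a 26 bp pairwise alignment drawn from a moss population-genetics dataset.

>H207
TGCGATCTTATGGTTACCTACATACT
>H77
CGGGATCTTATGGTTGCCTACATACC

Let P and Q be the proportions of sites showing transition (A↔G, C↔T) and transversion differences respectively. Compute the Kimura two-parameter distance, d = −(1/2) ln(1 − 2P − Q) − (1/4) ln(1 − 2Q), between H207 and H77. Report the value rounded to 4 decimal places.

0.1768

The sequences differ at positions 1 (T/C, transition), 3 (C/G, transversion), 16 (A/G, transition), 26 (T/C, transition).
Of the 4 differences, 3 transitions and 1 transversion over 26 sites: P = 3/26 = 0.115385, Q = 1/26 = 0.038462.
d = −0.5·ln(0.730768) − 0.25·ln(0.923076) = −0.5·(-0.313659) − 0.25·(-0.080044) = 0.1768.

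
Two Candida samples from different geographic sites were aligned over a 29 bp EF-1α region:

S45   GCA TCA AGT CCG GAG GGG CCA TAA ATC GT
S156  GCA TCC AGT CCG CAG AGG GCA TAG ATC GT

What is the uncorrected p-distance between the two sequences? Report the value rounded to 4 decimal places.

Differing sites — 6:A/C; 13:G/C; 16:G/A; 19:C/G; 24:A/G.
There are 5 differences over 29 sites, so p = 5/29 = 0.1724.

0.1724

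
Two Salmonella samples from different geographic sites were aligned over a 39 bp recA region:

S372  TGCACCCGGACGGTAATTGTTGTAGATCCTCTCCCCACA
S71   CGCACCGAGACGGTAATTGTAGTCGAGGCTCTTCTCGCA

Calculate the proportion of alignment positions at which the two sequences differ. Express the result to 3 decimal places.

0.256

Mismatches occur at site 1 (T/C), site 7 (C/G), site 8 (G/A), site 21 (T/A), site 24 (A/C), site 27 (T/G), site 28 (C/G), site 33 (C/T), site 35 (C/T), site 37 (A/G).
There are 10 differences over 39 sites, so p = 10/39 = 0.256.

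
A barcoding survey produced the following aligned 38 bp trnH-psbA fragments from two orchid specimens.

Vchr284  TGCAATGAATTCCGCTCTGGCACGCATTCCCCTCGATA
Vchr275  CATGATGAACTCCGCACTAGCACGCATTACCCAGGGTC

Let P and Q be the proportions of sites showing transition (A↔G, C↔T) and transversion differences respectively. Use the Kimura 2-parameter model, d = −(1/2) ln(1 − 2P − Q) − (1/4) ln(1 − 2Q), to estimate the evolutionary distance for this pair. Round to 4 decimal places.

0.4229

The sequences differ at positions 1 (T/C, transition), 2 (G/A, transition), 3 (C/T, transition), 4 (A/G, transition), 10 (T/C, transition), 16 (T/A, transversion), 19 (G/A, transition), 29 (C/A, transversion), 33 (T/A, transversion), 34 (C/G, transversion), 36 (A/G, transition), 38 (A/C, transversion).
Of the 12 differences, 7 transitions and 5 transversions over 38 sites: P = 7/38 = 0.184211, Q = 5/38 = 0.131579.
d = −0.5·ln(0.499999) − 0.25·ln(0.736842) = −0.5·(-0.693149) − 0.25·(-0.305382) = 0.4229.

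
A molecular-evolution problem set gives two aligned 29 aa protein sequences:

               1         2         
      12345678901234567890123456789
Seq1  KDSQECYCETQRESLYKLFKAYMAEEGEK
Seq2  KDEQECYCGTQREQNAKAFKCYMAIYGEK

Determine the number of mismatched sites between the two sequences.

9

The sequences differ at positions 3 (S/E), 9 (E/G), 14 (S/Q), 15 (L/N), 16 (Y/A), 18 (L/A), 21 (A/C), 25 (E/I), 26 (E/Y).
That gives 9 mismatches out of 29 aligned sites, so the Hamming distance is 9.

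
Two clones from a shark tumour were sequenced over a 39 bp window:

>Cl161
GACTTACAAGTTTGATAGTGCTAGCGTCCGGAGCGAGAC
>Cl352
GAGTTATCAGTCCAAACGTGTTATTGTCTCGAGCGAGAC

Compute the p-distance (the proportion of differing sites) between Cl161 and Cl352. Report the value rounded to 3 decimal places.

0.333

Mismatches occur at site 3 (C/G), site 7 (C/T), site 8 (A/C), site 12 (T/C), site 13 (T/C), site 14 (G/A), site 16 (T/A), site 17 (A/C), site 21 (C/T), site 24 (G/T), site 25 (C/T), site 29 (C/T), site 30 (G/C).
There are 13 differences over 39 sites, so p = 13/39 = 0.333.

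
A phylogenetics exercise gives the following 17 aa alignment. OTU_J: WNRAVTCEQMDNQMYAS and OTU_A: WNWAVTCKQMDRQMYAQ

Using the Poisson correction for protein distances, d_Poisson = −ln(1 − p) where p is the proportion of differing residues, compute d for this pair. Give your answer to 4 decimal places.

0.2683

Mismatches occur at site 3 (R↔W), site 8 (E↔K), site 12 (N↔R), site 17 (S↔Q).
p = 4/17 = 0.235294.
d = −ln(1 − 0.235294) = −ln(0.764706) = 0.2683.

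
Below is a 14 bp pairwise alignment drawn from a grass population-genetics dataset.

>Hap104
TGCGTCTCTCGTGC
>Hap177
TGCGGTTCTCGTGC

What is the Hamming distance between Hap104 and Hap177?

2

Mismatches occur at site 5 (T→G), site 6 (C→T).
That gives 2 mismatches out of 14 aligned sites, so the Hamming distance is 2.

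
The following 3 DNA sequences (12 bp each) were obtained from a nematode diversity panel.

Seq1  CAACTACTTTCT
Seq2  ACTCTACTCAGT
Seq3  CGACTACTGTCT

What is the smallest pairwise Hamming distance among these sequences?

2

Pairwise Hamming distances:
  Seq1 vs Seq2: 6
  Seq1 vs Seq3: 2
  Seq2 vs Seq3: 6
The smallest is 2, between Seq1 and Seq3.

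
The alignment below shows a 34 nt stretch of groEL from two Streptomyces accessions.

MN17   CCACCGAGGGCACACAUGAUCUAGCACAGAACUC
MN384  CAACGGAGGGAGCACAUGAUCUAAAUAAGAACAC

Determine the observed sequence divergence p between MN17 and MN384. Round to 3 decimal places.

0.265

Differing sites — 2:C/A; 5:C/G; 11:C/A; 12:A/G; 24:G/A; 25:C/A; 26:A/U; 27:C/A; 33:U/A.
There are 9 differences over 34 sites, so p = 9/34 = 0.265.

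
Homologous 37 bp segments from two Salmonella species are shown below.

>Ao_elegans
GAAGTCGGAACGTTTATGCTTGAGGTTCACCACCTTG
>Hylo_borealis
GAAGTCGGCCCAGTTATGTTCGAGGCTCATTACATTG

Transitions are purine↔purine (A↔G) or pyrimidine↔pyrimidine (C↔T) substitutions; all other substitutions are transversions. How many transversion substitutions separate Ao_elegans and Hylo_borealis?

Differing sites — 9:A/C (Tv); 10:A/C (Tv); 12:G/A (Ti); 13:T/G (Tv); 19:C/T (Ti); 21:T/C (Ti); 26:T/C (Ti); 30:C/T (Ti); 31:C/T (Ti); 34:C/A (Tv).
Of the 10 differences, 6 transitions and 4 transversions, so the answer is 4.

4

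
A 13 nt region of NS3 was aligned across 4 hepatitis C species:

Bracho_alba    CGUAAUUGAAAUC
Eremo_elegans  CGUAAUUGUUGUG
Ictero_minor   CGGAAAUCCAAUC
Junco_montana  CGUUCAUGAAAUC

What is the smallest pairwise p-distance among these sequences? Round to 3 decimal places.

0.231

Pairwise Hamming distances:
  Bracho_alba vs Eremo_elegans: 4
  Bracho_alba vs Ictero_minor: 4
  Bracho_alba vs Junco_montana: 3
  Eremo_elegans vs Ictero_minor: 7
  Eremo_elegans vs Junco_montana: 7
  Ictero_minor vs Junco_montana: 5
The smallest is 3 mismatches, between Bracho_alba and Junco_montana; p = 3/13 = 0.231.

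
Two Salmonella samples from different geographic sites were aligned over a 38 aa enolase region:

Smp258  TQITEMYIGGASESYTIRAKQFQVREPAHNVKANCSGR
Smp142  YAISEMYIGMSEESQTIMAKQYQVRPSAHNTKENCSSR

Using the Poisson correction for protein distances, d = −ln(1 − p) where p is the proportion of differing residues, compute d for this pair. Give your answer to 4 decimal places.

The sequences differ at positions 1 (T/Y), 2 (Q/A), 4 (T/S), 10 (G/M), 11 (A/S), 12 (S/E), 15 (Y/Q), 18 (R/M), 22 (F/Y), 26 (E/P), 27 (P/S), 31 (V/T), 33 (A/E), 37 (G/S).
p = 14/38 = 0.368421.
d = −ln(1 − 0.368421) = −ln(0.631579) = 0.4595.

0.4595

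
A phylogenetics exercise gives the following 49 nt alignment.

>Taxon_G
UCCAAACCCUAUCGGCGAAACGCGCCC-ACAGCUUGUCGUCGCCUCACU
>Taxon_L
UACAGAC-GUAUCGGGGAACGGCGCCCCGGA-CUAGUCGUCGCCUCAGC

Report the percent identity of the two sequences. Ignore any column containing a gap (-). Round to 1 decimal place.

Excluding the 3 gap columns leaves 46 comparable sites.
Differing sites — 2:C/A; 5:A/G; 9:C/G; 16:C/G; 20:A/C; 21:C/G; 29:A/G; 30:C/G; 35:U/A; 48:C/G; 49:U/C.
35 of the 46 comparable sites match, so the percent identity is 35/46 × 100 = 76.1%.

76.1%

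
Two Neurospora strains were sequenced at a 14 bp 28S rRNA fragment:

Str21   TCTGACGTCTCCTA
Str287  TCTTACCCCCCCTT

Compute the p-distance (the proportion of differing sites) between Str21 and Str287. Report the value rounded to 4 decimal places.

The sequences differ at positions 4 (G/T), 7 (G/C), 8 (T/C), 10 (T/C), 14 (A/T).
There are 5 differences over 14 sites, so p = 5/14 = 0.3571.

0.3571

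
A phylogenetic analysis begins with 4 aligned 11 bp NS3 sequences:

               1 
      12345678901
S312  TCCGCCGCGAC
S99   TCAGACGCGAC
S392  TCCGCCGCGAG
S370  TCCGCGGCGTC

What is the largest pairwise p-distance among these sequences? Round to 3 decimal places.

Pairwise Hamming distances:
  S312 vs S99: 2
  S312 vs S392: 1
  S312 vs S370: 2
  S99 vs S392: 3
  S99 vs S370: 4
  S392 vs S370: 3
The largest is 4 mismatches, between S99 and S370; p = 4/11 = 0.364.

0.364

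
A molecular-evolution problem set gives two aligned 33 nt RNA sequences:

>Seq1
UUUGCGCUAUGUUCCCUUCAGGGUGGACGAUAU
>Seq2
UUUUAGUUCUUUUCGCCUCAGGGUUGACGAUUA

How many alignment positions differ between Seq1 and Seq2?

The sequences differ at positions 4 (G/U), 5 (C/A), 7 (C/U), 9 (A/C), 11 (G/U), 15 (C/G), 17 (U/C), 25 (G/U), 32 (A/U), 33 (U/A).
That gives 10 mismatches out of 33 aligned sites, so the Hamming distance is 10.

10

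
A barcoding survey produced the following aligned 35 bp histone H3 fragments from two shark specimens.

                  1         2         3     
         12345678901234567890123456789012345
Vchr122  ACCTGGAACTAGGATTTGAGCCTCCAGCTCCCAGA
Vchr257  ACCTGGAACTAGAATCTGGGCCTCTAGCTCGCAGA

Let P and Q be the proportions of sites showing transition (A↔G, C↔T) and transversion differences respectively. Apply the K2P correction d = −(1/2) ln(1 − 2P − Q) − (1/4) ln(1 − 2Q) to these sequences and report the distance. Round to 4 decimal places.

Mismatches occur at site 13 (G/A, transition), site 16 (T/C, transition), site 19 (A/G, transition), site 25 (C/T, transition), site 31 (C/G, transversion).
Of the 5 differences, 4 transitions and 1 transversion over 35 sites: P = 4/35 = 0.114286, Q = 1/35 = 0.028571.
d = −0.5·ln(0.742857) − 0.25·ln(0.942858) = −0.5·(-0.297252) − 0.25·(-0.058840) = 0.1633.

0.1633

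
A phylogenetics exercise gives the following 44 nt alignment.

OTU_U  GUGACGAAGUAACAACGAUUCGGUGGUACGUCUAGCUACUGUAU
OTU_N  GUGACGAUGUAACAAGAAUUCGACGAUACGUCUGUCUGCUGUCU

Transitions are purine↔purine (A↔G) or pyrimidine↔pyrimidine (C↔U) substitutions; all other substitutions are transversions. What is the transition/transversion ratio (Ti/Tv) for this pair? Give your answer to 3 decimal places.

Mismatches occur at site 8 (A/U, transversion), site 16 (C/G, transversion), site 17 (G/A, transition), site 23 (G/A, transition), site 24 (U/C, transition), site 26 (G/A, transition), site 34 (A/G, transition), site 35 (G/U, transversion), site 38 (A/G, transition), site 43 (A/C, transversion).
Of the 10 differences, 6 transitions and 4 transversions, so Ti/Tv = 6/4 = 1.500.

1.500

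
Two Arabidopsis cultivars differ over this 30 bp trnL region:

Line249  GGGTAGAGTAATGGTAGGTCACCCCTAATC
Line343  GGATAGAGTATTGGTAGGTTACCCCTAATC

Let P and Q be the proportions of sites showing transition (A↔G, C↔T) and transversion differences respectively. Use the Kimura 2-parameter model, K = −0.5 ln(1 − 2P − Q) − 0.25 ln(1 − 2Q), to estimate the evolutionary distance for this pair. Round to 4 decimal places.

0.1084

Mismatches occur at site 3 (G/A, transition), site 11 (A/T, transversion), site 20 (C/T, transition).
Of the 3 differences, 2 transitions and 1 transversion over 30 sites: P = 2/30 = 0.066667, Q = 1/30 = 0.033333.
d = −0.5·ln(0.833333) − 0.25·ln(0.933334) = −0.5·(-0.182322) − 0.25·(-0.068992) = 0.1084.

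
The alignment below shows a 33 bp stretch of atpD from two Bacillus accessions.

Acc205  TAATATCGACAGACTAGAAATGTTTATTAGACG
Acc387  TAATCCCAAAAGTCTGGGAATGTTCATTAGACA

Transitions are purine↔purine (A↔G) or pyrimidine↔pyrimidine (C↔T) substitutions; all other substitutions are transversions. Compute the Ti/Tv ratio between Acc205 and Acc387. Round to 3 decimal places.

Differing sites — 5:A/C (Tv); 6:T/C (Ti); 8:G/A (Ti); 10:C/A (Tv); 13:A/T (Tv); 16:A/G (Ti); 18:A/G (Ti); 25:T/C (Ti); 33:G/A (Ti).
Of the 9 differences, 6 transitions and 3 transversions, so Ti/Tv = 6/3 = 2.000.

2.000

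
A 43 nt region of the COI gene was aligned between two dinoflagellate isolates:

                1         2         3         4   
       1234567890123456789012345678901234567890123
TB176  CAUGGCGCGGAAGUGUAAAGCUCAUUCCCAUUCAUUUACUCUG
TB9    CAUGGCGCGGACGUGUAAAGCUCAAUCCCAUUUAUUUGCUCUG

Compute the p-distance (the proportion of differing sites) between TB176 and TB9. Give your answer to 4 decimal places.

0.0930

Differing sites — 12:A/C; 25:U/A; 33:C/U; 38:A/G.
There are 4 differences over 43 sites, so p = 4/43 = 0.0930.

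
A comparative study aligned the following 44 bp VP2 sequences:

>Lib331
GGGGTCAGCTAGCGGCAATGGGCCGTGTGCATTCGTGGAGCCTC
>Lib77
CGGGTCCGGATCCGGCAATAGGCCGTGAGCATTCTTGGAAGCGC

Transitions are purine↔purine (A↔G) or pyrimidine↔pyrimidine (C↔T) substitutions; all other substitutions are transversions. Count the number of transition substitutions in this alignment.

2

Mismatches occur at site 1 (G/C, transversion), site 7 (A/C, transversion), site 9 (C/G, transversion), site 10 (T/A, transversion), site 11 (A/T, transversion), site 12 (G/C, transversion), site 20 (G/A, transition), site 28 (T/A, transversion), site 35 (G/T, transversion), site 40 (G/A, transition), site 41 (C/G, transversion), site 43 (T/G, transversion).
Of the 12 differences, 2 transitions and 10 transversions, so the answer is 2.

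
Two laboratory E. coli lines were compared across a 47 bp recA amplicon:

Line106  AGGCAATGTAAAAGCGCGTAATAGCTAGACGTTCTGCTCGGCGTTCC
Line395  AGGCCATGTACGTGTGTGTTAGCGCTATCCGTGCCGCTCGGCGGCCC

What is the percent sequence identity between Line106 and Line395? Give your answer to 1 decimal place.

Differing sites — 5:A/C; 11:A/C; 12:A/G; 13:A/T; 15:C/T; 17:C/T; 20:A/T; 22:T/G; 23:A/C; 28:G/T; 29:A/C; 33:T/G; 35:T/C; 44:T/G; 45:T/C.
32 of the 47 sites match, so the percent identity is 32/47 × 100 = 68.1%.

68.1%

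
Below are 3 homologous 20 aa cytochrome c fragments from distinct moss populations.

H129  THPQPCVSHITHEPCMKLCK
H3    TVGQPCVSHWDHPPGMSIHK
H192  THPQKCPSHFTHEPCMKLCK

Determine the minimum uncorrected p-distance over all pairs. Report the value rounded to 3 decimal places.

Pairwise Hamming distances:
  H129 vs H3: 9
  H129 vs H192: 3
  H3 vs H192: 11
The smallest is 3 mismatches, between H129 and H192; p = 3/20 = 0.150.

0.150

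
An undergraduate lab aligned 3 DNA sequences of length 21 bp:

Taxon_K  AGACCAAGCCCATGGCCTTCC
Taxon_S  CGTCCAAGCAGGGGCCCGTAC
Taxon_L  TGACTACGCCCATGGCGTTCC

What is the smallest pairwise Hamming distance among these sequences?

Pairwise Hamming distances:
  Taxon_K vs Taxon_S: 9
  Taxon_K vs Taxon_L: 4
  Taxon_S vs Taxon_L: 12
The smallest is 4, between Taxon_K and Taxon_L.

4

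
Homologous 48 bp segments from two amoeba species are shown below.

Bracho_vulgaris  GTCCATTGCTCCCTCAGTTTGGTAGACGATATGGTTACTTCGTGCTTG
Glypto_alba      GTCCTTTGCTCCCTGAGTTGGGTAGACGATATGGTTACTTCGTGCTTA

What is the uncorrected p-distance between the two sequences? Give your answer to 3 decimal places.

0.083

Mismatches occur at site 5 (A→T), site 15 (C→G), site 20 (T→G), site 48 (G→A).
There are 4 differences over 48 sites, so p = 4/48 = 0.083.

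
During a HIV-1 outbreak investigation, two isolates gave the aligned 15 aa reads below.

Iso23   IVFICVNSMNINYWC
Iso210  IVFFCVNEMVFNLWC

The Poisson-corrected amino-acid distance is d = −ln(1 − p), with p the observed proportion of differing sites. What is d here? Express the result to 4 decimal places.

0.4055

Mismatches occur at site 4 (I/F), site 8 (S/E), site 10 (N/V), site 11 (I/F), site 13 (Y/L).
p = 5/15 = 0.333333.
d = −ln(1 − 0.333333) = −ln(0.666667) = 0.4055.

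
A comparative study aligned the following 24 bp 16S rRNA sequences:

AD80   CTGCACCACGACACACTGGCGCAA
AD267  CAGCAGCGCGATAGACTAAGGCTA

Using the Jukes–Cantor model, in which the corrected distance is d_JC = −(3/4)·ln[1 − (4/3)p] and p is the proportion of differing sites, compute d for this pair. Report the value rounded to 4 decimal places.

The sequences differ at positions 2 (T/A), 6 (C/G), 8 (A/G), 12 (C/T), 14 (C/G), 18 (G/A), 19 (G/A), 20 (C/G), 23 (A/T).
p = 9/24 = 0.375000.
d = −0.75 · ln(1 − (4/3)·0.375000) = −0.75 · ln(0.500000) = −0.75 · (-0.693147) = 0.5199.

0.5199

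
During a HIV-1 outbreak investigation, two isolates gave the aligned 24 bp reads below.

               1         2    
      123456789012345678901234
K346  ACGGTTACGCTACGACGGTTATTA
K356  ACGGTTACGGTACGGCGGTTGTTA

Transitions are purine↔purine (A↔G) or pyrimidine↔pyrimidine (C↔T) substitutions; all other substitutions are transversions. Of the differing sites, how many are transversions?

Mismatches occur at site 10 (C↔G, transversion), site 15 (A↔G, transition), site 21 (A↔G, transition).
Of the 3 differences, 2 transitions and 1 transversion, so the answer is 1.

1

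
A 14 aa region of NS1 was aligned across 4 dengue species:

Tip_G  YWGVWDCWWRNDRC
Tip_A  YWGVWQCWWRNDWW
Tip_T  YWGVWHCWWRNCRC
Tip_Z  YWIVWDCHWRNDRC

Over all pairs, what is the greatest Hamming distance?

5

Pairwise Hamming distances:
  Tip_G vs Tip_A: 3
  Tip_G vs Tip_T: 2
  Tip_G vs Tip_Z: 2
  Tip_A vs Tip_T: 4
  Tip_A vs Tip_Z: 5
  Tip_T vs Tip_Z: 4
The largest is 5, between Tip_A and Tip_Z.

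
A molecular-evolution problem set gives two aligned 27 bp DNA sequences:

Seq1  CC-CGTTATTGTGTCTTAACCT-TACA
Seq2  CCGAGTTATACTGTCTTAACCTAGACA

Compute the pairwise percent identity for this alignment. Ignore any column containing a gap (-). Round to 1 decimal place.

Excluding the 2 gap columns leaves 25 comparable sites.
The sequences differ at positions 4 (C/A), 10 (T/A), 11 (G/C), 24 (T/G).
21 of the 25 comparable sites match, so the percent identity is 21/25 × 100 = 84.0%.

84.0%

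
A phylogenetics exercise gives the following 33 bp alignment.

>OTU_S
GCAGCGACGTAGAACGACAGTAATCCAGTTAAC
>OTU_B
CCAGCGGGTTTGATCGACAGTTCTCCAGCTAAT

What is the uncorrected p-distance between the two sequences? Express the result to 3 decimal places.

0.303

The sequences differ at positions 1 (G/C), 7 (A/G), 8 (C/G), 9 (G/T), 11 (A/T), 14 (A/T), 22 (A/T), 23 (A/C), 29 (T/C), 33 (C/T).
There are 10 differences over 33 sites, so p = 10/33 = 0.303.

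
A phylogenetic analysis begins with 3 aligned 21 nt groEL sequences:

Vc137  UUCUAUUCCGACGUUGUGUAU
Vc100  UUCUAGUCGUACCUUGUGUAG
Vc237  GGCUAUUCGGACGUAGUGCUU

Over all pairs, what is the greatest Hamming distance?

Pairwise Hamming distances:
  Vc137 vs Vc100: 5
  Vc137 vs Vc237: 6
  Vc100 vs Vc237: 9
The largest is 9, between Vc100 and Vc237.

9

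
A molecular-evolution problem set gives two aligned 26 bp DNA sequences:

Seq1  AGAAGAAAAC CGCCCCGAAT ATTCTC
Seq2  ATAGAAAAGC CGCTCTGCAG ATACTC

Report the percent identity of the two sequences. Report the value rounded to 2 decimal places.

Differing sites — 2:G/T; 4:A/G; 5:G/A; 9:A/G; 14:C/T; 16:C/T; 18:A/C; 20:T/G; 23:T/A.
17 of the 26 sites match, so the percent identity is 17/26 × 100 = 65.38%.

65.38%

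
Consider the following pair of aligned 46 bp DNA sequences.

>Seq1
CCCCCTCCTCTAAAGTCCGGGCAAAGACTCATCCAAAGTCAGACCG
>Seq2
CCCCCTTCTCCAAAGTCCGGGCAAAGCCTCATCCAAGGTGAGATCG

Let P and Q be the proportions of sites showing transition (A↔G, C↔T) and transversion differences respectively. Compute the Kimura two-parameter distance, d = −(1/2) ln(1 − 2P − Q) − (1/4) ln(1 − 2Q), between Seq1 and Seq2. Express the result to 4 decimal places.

Mismatches occur at site 7 (C→T, transition), site 11 (T→C, transition), site 27 (A→C, transversion), site 37 (A→G, transition), site 40 (C→G, transversion), site 44 (C→T, transition).
Of the 6 differences, 4 transitions and 2 transversions over 46 sites: P = 4/46 = 0.086957, Q = 2/46 = 0.043478.
d = −0.5·ln(0.782608) − 0.25·ln(0.913044) = −0.5·(-0.245123) − 0.25·(-0.090971) = 0.1453.

0.1453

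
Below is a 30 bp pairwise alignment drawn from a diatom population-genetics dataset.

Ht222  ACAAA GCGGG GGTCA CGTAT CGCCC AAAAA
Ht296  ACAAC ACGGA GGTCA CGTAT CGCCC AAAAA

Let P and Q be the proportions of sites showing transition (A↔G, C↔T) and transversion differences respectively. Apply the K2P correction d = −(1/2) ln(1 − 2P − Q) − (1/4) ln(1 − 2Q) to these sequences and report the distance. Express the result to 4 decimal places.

0.1084

The sequences differ at positions 5 (A/C, transversion), 6 (G/A, transition), 10 (G/A, transition).
Of the 3 differences, 2 transitions and 1 transversion over 30 sites: P = 2/30 = 0.066667, Q = 1/30 = 0.033333.
d = −0.5·ln(0.833333) − 0.25·ln(0.933334) = −0.5·(-0.182322) − 0.25·(-0.068992) = 0.1084.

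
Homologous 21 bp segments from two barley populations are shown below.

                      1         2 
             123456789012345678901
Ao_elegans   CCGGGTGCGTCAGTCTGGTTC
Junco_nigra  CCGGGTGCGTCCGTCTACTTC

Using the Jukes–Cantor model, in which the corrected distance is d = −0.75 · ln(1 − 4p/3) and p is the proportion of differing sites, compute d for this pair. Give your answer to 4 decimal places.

Differing sites — 12:A/C; 17:G/A; 18:G/C.
p = 3/21 = 0.142857.
d = −0.75 · ln(1 − (4/3)·0.142857) = −0.75 · ln(0.809524) = −0.75 · (-0.211309) = 0.1585.

0.1585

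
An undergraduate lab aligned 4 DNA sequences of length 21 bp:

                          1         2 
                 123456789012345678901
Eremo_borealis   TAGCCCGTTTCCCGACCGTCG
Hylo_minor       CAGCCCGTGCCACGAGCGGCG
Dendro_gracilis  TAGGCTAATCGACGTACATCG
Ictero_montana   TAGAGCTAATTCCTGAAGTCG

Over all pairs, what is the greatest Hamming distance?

14

Pairwise Hamming distances:
  Eremo_borealis vs Hylo_minor: 6
  Eremo_borealis vs Dendro_gracilis: 10
  Eremo_borealis vs Ictero_montana: 10
  Hylo_minor vs Dendro_gracilis: 11
  Hylo_minor vs Ictero_montana: 14
  Dendro_gracilis vs Ictero_montana: 12
The largest is 14, between Hylo_minor and Ictero_montana.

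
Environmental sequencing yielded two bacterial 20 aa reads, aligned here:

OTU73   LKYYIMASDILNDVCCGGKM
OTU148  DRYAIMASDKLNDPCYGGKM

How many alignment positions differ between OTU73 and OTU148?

Differing sites — 1:L/D; 2:K/R; 4:Y/A; 10:I/K; 14:V/P; 16:C/Y.
That gives 6 mismatches out of 20 aligned sites, so the Hamming distance is 6.

6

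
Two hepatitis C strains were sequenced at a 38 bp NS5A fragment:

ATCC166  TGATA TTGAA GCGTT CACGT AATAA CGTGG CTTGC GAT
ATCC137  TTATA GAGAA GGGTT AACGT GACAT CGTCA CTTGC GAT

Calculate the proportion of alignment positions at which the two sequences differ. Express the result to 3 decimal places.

0.263

Differing sites — 2:G/T; 6:T/G; 7:T/A; 12:C/G; 16:C/A; 21:A/G; 23:T/C; 25:A/T; 29:G/C; 30:G/A.
There are 10 differences over 38 sites, so p = 10/38 = 0.263.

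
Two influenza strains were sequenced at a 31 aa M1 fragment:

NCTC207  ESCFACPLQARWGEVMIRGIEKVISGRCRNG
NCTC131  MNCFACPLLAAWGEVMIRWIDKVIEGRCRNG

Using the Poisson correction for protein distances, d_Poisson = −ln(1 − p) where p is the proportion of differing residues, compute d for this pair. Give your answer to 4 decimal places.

Mismatches occur at site 1 (E↔M), site 2 (S↔N), site 9 (Q↔L), site 11 (R↔A), site 19 (G↔W), site 21 (E↔D), site 25 (S↔E).
p = 7/31 = 0.225806.
d = −ln(1 − 0.225806) = −ln(0.774194) = 0.2559.

0.2559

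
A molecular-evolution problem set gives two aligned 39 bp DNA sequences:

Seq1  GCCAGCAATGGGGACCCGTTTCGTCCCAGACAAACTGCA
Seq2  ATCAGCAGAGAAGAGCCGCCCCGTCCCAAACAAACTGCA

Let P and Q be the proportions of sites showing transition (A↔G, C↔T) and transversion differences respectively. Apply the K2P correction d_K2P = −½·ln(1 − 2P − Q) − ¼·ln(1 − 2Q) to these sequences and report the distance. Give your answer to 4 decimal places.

0.3866

Differing sites — 1:G/A (Ti); 2:C/T (Ti); 8:A/G (Ti); 9:T/A (Tv); 11:G/A (Ti); 12:G/A (Ti); 15:C/G (Tv); 19:T/C (Ti); 20:T/C (Ti); 21:T/C (Ti); 29:G/A (Ti).
Of the 11 differences, 9 transitions and 2 transversions over 39 sites: P = 9/39 = 0.230769, Q = 2/39 = 0.051282.
d = −0.5·ln(0.487180) − 0.25·ln(0.897436) = −0.5·(-0.719122) − 0.25·(-0.108213) = 0.3866.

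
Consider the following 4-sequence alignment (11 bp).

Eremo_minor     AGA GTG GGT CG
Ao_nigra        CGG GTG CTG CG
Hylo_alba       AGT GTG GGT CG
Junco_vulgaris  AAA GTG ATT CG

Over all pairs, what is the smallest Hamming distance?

1

Pairwise Hamming distances:
  Eremo_minor vs Ao_nigra: 5
  Eremo_minor vs Hylo_alba: 1
  Eremo_minor vs Junco_vulgaris: 3
  Ao_nigra vs Hylo_alba: 5
  Ao_nigra vs Junco_vulgaris: 5
  Hylo_alba vs Junco_vulgaris: 4
The smallest is 1, between Eremo_minor and Hylo_alba.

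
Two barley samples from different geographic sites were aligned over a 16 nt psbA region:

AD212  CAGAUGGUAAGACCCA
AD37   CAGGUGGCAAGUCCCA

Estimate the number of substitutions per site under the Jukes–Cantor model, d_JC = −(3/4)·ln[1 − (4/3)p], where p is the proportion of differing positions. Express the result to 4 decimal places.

Differing sites — 4:A/G; 8:U/C; 12:A/U.
p = 3/16 = 0.187500.
d = −0.75 · ln(1 − (4/3)·0.187500) = −0.75 · ln(0.750000) = −0.75 · (-0.287682) = 0.2158.

0.2158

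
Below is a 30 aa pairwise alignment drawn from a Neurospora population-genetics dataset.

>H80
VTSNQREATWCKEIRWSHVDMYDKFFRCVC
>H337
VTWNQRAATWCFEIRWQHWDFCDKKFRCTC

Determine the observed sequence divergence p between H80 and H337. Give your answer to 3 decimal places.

0.300

Mismatches occur at site 3 (S/W), site 7 (E/A), site 12 (K/F), site 17 (S/Q), site 19 (V/W), site 21 (M/F), site 22 (Y/C), site 25 (F/K), site 29 (V/T).
There are 9 differences over 30 sites, so p = 9/30 = 0.300.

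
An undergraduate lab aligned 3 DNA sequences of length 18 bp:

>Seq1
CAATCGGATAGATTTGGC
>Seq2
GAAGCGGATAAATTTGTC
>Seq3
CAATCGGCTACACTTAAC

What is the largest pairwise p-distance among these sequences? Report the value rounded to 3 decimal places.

Pairwise Hamming distances:
  Seq1 vs Seq2: 4
  Seq1 vs Seq3: 5
  Seq2 vs Seq3: 7
The largest is 7 mismatches, between Seq2 and Seq3; p = 7/18 = 0.389.

0.389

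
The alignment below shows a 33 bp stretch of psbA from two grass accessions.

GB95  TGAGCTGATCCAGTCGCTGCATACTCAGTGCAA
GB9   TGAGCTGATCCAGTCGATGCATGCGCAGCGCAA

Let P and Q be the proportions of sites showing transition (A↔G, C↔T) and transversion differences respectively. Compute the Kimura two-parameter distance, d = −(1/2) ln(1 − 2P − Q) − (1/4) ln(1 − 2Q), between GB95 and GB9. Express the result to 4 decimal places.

0.1326

Mismatches occur at site 17 (C/A, transversion), site 23 (A/G, transition), site 25 (T/G, transversion), site 29 (T/C, transition).
Of the 4 differences, 2 transitions and 2 transversions over 33 sites: P = 2/33 = 0.060606, Q = 2/33 = 0.060606.
d = −0.5·ln(0.818182) − 0.25·ln(0.878788) = −0.5·(-0.200670) − 0.25·(-0.129212) = 0.1326.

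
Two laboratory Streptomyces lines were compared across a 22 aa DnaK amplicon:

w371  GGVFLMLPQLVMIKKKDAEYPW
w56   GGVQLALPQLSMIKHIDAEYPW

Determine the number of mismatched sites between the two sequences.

5

Differing sites — 4:F/Q; 6:M/A; 11:V/S; 15:K/H; 16:K/I.
That gives 5 mismatches out of 22 aligned sites, so the Hamming distance is 5.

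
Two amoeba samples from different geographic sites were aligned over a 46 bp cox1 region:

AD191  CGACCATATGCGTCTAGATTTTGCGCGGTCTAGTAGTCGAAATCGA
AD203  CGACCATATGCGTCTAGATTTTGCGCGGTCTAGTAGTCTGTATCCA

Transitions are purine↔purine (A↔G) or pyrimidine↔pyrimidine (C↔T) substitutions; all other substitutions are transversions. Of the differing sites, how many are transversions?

Differing sites — 39:G/T (Tv); 40:A/G (Ti); 41:A/T (Tv); 45:G/C (Tv).
Of the 4 differences, 1 transition and 3 transversions, so the answer is 3.

3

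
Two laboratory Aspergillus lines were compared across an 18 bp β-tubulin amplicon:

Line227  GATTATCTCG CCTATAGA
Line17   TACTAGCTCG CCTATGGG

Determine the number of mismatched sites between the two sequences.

5

Mismatches occur at site 1 (G↔T), site 3 (T↔C), site 6 (T↔G), site 16 (A↔G), site 18 (A↔G).
That gives 5 mismatches out of 18 aligned sites, so the Hamming distance is 5.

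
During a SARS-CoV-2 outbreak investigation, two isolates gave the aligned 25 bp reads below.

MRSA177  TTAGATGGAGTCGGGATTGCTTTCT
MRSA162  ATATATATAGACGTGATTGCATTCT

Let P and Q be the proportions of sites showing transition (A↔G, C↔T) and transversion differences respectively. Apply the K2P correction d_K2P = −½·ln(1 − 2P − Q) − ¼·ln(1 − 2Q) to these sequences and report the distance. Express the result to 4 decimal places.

0.3563

Mismatches occur at site 1 (T↔A, transversion), site 4 (G↔T, transversion), site 7 (G↔A, transition), site 8 (G↔T, transversion), site 11 (T↔A, transversion), site 14 (G↔T, transversion), site 21 (T↔A, transversion).
Of the 7 differences, 1 transition and 6 transversions over 25 sites: P = 1/25 = 0.040000, Q = 6/25 = 0.240000.
d = −0.5·ln(0.680000) − 0.25·ln(0.520000) = −0.5·(-0.385662) − 0.25·(-0.653926) = 0.3563.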